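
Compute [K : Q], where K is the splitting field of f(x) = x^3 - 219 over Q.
[K : Q] = 6

The roots of x^3 - 219 are ∛219, ω∛219, ω^2∛219 where ω = e^(2πi/3) is a primitive cube root of unity, so K = Q(∛219, ω). Now [Q(∛219):Q] = 3 (since 219 is not a perfect cube, x^3 - 219 is irreducible) and [Q(ω):Q] = 2. Both 2 and 3 divide [K:Q], and [K:Q] ≤ 3·2 = 6, so [K:Q] = 6. (Equivalently: Q(∛219) ⊂ R but ω ∉ R, so [K : Q(∛219)] = 2.)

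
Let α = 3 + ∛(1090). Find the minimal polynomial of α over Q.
m_α(x) = x^3 - 9x^2 + 27x - 1117

Set β = α - 3 = ∛(1090), so β^3 = 1090. Then (α - 3)^3 - 1090 = 0, i.e. α is a root of g(x) = (x - 3)^3 - 1090 = x^3 - 9x^2 + 27x - 1117. Since g(x) = h(x - 3) where h(x) = x^3 - 1090, and h is irreducible over Q (because 1090 is not a perfect cube, so h has no rational root, and a monic cubic with no rational root is irreducible), g is also irreducible (irreducibility is preserved under the substitution x → x - 3). Hence m_α(x) = x^3 - 9x^2 + 27x - 1117.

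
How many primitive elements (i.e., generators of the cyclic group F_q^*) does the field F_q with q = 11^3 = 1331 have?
There are φ(1330) = 432 primitive elements

F_q^* is cyclic of order q - 1 = 1330. A cyclic group of order m has exactly φ(m) generators. Here m = 1330 = 2 · 5 · 7 · 19, so the number of primitive elements is φ(1330) = 432.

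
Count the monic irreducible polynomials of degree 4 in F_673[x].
There are 51286056528 monic irreducible polynomials of degree 4 over F_673

Each element of F_{673^4} that lies in no proper subfield is a root of exactly one monic irreducible of degree 4 over F_673, and each such polynomial has 4 distinct roots in F_{673^4}. By Möbius inversion the count is N_673(4) = (1/4) Σ_{d|4} μ(4/d) · 673^d = (1/4)(μ(4)·673^1 + μ(2)·673^2 + μ(1)·673^4) = 205144226112/4 = 51286056528.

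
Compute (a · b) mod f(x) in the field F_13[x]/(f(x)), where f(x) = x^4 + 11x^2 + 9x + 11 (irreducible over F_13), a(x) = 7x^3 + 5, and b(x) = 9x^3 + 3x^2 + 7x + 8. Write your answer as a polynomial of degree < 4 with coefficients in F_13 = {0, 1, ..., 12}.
a · b ≡ 5x^3 + 3x^2 + 10x (mod f(x))

Multiply in F_13[x]: a(x)·b(x) = (7x^3 + 5)·(9x^3 + 3x^2 + 7x + 8) = 11x^6 + 8x^5 + 10x^4 + 10x^3 + 2x^2 + 9x + 1. This has degree ≥ 4, so divide by f(x) over F_13: 11x^6 + 8x^5 + 10x^4 + 10x^3 + 2x^2 + 9x + 1 = (11x^2 + 8x + 6)·(x^4 + 11x^2 + 9x + 11) + (5x^3 + 3x^2 + 10x). Hence a·b ≡ 5x^3 + 3x^2 + 10x (mod f). (F_13[x]/(f) is a field with 13^4 = 28561 elements since f is irreducible of degree 4.)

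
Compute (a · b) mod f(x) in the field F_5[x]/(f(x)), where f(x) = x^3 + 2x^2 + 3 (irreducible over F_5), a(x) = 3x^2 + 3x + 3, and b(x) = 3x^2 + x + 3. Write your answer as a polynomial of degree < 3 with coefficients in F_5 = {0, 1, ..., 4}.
a · b ≡ 3x^2 + 2 (mod f(x))

Multiply in F_5[x]: a(x)·b(x) = (3x^2 + 3x + 3)·(3x^2 + x + 3) = 4x^4 + 2x^3 + x^2 + 2x + 4. This has degree ≥ 3, so divide by f(x) over F_5: 4x^4 + 2x^3 + x^2 + 2x + 4 = (4x + 4)·(x^3 + 2x^2 + 3) + (3x^2 + 2). Hence a·b ≡ 3x^2 + 2 (mod f). (F_5[x]/(f) is a field with 5^3 = 125 elements since f is irreducible of degree 3.)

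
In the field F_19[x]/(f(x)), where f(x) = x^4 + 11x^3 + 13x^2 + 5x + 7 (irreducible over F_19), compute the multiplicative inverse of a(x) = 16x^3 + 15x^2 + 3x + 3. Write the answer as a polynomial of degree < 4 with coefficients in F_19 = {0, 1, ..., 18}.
a(x)^(-1) ≡ 8x^3 + 7x^2 + 9x + 3 (mod f(x))

Since f is irreducible over F_19, F_19[x]/(f) is a field and a(x) ≠ 0 has an inverse. Apply the extended Euclidean algorithm to f(x) and a(x) in F_19[x]: f(x) = (6x + 1)·a(x) + (18x^2 + 3x + 4);  a(x) = (3x + 13)·(18x^2 + 3x + 4) + (9x + 8);  (18x^2 + 3x + 4) = (2x + 7)·(9x + 8) + (5). The last nonzero remainder is the constant 5 = gcd(f, a) in F_19. Back-substituting through the division chain expresses 5 = s(x)·a(x) + t(x)·f(x) with s(x) ≡ 2x^3 + 16x^2 + 7x + 15 (mod f), so (2x^3 + 16x^2 + 7x + 15)·a(x) ≡ 5 (mod f). Multiplying by 5^(-1) ≡ 4 in F_19 gives a(x)^(-1) ≡ 4·(2x^3 + 16x^2 + 7x + 15) ≡ 8x^3 + 7x^2 + 9x + 3 (mod f). Check: (16x^3 + 15x^2 + 3x + 3)·(8x^3 + 7x^2 + 9x + 3) = 14x^6 + 4x^5 + 7x^4 + 17x^2 + 17x + 9 ≡ 1 (mod x^4 + 11x^3 + 13x^2 + 5x + 7).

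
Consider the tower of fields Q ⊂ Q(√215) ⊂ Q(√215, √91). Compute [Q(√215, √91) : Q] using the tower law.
[Q(√215, √91) : Q] = 4

[Q(√215):Q] = 2 (min poly x^2 - 215, irreducible since 215 is squarefree > 1). For the top step, suppose √91 ∈ Q(√215), say √91 = c + d√215 with c, d ∈ Q. Squaring: 91 = c^2 + 215d^2 + 2cd√215. Since √215 ∉ Q this forces 2cd = 0. If d = 0 then √91 = c ∈ Q, contradicting 91 squarefree > 1. If c = 0 then 91 = 215d^2, so 215·91 = (215d)^2 is a perfect square in Q — but 215·91 = 19565 is not a perfect square (since 215 and 91 are distinct squarefree integers). Contradiction. Hence √91 ∉ Q(√215), so x^2 - 91 stays irreducible over Q(√215) and [Q(√215, √91) : Q(√215)] = 2. By the tower law, [Q(√215, √91) : Q] = 2 · 2 = 4.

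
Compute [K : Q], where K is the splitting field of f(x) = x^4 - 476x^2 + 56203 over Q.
[K : Q] = 4

Solving the quadratic in x^2: x^2 = (476 ± √(476^2 - 4·56203))/2 = (476 ± √1764)/2 = (476 ± 42)/2, giving x^2 = 217 or x^2 = 259. So f(x) = (x^2 - 217)(x^2 - 259) and the roots of f are ±√217, ±√259. Hence the splitting field is K = Q(√217, √259). Since 217 and 259 are distinct squarefree integers > 1, their product 56203 is not a perfect square, so √259 ∉ Q(√217). By the tower law [K:Q] = [Q(√217,√259):Q(√217)] · [Q(√217):Q] = 2 · 2 = 4.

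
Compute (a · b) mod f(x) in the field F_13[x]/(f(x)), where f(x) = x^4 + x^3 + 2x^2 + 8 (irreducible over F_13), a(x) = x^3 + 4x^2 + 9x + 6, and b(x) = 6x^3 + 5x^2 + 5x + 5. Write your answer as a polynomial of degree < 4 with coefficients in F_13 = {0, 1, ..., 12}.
a · b ≡ 3x^3 + 11x^2 + 8x + 3 (mod f(x))

Multiply in F_13[x]: a(x)·b(x) = (x^3 + 4x^2 + 9x + 6)·(6x^3 + 5x^2 + 5x + 5) = 6x^6 + 3x^5 + x^4 + 2x^3 + 4x^2 + 10x + 4. This has degree ≥ 4, so divide by f(x) over F_13: 6x^6 + 3x^5 + x^4 + 2x^3 + 4x^2 + 10x + 4 = (6x^2 + 10x + 5)·(x^4 + x^3 + 2x^2 + 8) + (3x^3 + 11x^2 + 8x + 3). Hence a·b ≡ 3x^3 + 11x^2 + 8x + 3 (mod f). (F_13[x]/(f) is a field with 13^4 = 28561 elements since f is irreducible of degree 4.)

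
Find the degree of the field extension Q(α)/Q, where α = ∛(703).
[Q(α):Q] = 3

The minimal polynomial of α is x^3 - 703, irreducible over Q since 703 is not a perfect cube (so x^3 - 703 has no rational root). Hence [Q(α):Q] = deg(m_α) = 3.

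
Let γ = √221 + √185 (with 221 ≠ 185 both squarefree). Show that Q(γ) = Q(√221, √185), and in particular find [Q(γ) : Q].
[Q(γ) : Q] = 4 (equivalently, Q(γ) = Q(√221, √185))

Obviously Q(γ) ⊆ Q(√221, √185), and [Q(√221, √185):Q] = 4 (since 221, 185 are distinct squarefree integers > 1 with 40885 not a perfect square). To show equality we compute the minimal polynomial of γ. From γ = √221 + √185: γ^2 = 221 + 2√(40885) + 185 = 406 + 2√(40885), so γ^2 - 406 = 2√(40885); squaring, (γ^2 - 406)^2 = 4·40885, i.e. γ^4 - 812γ^2 + 164836 - 163540 = 0, i.e. γ^4 - 812γ^2 + 1296 = 0. So γ is a root of x^4 - 812x^2 + 1296. This polynomial is irreducible over Q: it has no rational root (each ±√221 ± √185 is irrational), and any factorization into two quadratics over Q would force √(40885) ∈ Q (pairing opposite roots) or √221, √185 ∈ Q (other pairings), all impossible. Hence [Q(γ):Q] = 4 = [Q(√221, √185):Q], so Q(γ) = Q(√221, √185).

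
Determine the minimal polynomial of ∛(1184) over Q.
m_α(x) = x^3 - 1184

α satisfies α^3 = 1184, so x^3 - 1184 annihilates α. By the rational root test, a rational root p/q (in lowest terms) of x^3 - 1184 would satisfy p^3 = 1184 q^3, forcing q = 1 and p^3 = 1184; but 1184 is not a perfect cube, contradiction. A monic cubic over Q with no rational root is irreducible (any nontrivial factorization would include a linear factor). Hence x^3 - 1184 is the minimal polynomial of α, and in particular [Q(α):Q] = 3.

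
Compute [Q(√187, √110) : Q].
[Q(√187, √110) : Q] = 4

[Q(√187):Q] = 2 (min poly x^2 - 187, irreducible since 187 is squarefree > 1). For the top step, suppose √110 ∈ Q(√187), say √110 = c + d√187 with c, d ∈ Q. Squaring: 110 = c^2 + 187d^2 + 2cd√187. Since √187 ∉ Q this forces 2cd = 0. If d = 0 then √110 = c ∈ Q, contradicting 110 squarefree > 1. If c = 0 then 110 = 187d^2, so 187·110 = (187d)^2 is a perfect square in Q — but 187·110 = 20570 is not a perfect square (since 187 and 110 are distinct squarefree integers). Contradiction. Hence √110 ∉ Q(√187), so x^2 - 110 stays irreducible over Q(√187) and [Q(√187, √110) : Q(√187)] = 2. By the tower law, [Q(√187, √110) : Q] = 2 · 2 = 4.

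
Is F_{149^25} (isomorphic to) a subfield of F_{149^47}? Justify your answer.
No: F_{149^25} is not a subfield of F_{149^47}

F_{p^m} embeds in F_{p^n} iff m | n. Here 25 ∤ 47 (since 47 = 1·25 + 22 with remainder 22 ≠ 0), so F_{149^25} is not a subfield of F_{149^47}. Equivalently: if it were, the tower law would give 25 = [F_{149^25}:F_149] dividing [F_{149^47}:F_149] = 47, contradiction.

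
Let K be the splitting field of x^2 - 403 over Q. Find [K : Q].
[K : Q] = 2

f(x) = x^2 - 403 factors as (x - √403)(x + √403). The splitting field is K = Q(√403). Since 403 is squarefree and > 1, it is not a perfect square, so x^2 - 403 is irreducible over Q and [Q(√403) : Q] = 2. Hence [K : Q] = 2.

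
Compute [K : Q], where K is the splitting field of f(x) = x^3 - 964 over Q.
[K : Q] = 6

The roots of x^3 - 964 are ∛964, ω∛964, ω^2∛964 where ω = e^(2πi/3) is a primitive cube root of unity, so K = Q(∛964, ω). Now [Q(∛964):Q] = 3 (since 964 is not a perfect cube, x^3 - 964 is irreducible) and [Q(ω):Q] = 2. Both 2 and 3 divide [K:Q], and [K:Q] ≤ 3·2 = 6, so [K:Q] = 6. (Equivalently: Q(∛964) ⊂ R but ω ∉ R, so [K : Q(∛964)] = 2.)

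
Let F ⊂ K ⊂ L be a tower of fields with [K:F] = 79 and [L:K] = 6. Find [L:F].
[L:F] = 474

The tower law says that for any tower of field extensions F ⊂ K ⊂ L with finite degrees, [L:F] = [L:K] · [K:F]. Here this gives [L:F] = 6 · 79 = 474.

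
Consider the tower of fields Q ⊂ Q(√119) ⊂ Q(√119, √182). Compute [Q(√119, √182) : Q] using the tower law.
[Q(√119, √182) : Q] = 4

[Q(√119):Q] = 2 (min poly x^2 - 119, irreducible since 119 is squarefree > 1). For the top step, suppose √182 ∈ Q(√119), say √182 = c + d√119 with c, d ∈ Q. Squaring: 182 = c^2 + 119d^2 + 2cd√119. Since √119 ∉ Q this forces 2cd = 0. If d = 0 then √182 = c ∈ Q, contradicting 182 squarefree > 1. If c = 0 then 182 = 119d^2, so 119·182 = (119d)^2 is a perfect square in Q — but 119·182 = 21658 is not a perfect square (since 119 and 182 are distinct squarefree integers). Contradiction. Hence √182 ∉ Q(√119), so x^2 - 182 stays irreducible over Q(√119) and [Q(√119, √182) : Q(√119)] = 2. By the tower law, [Q(√119, √182) : Q] = 2 · 2 = 4.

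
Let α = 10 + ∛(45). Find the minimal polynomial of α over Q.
m_α(x) = x^3 - 30x^2 + 300x - 1045

Set β = α - 10 = ∛(45), so β^3 = 45. Then (α - 10)^3 - 45 = 0, i.e. α is a root of g(x) = (x - 10)^3 - 45 = x^3 - 30x^2 + 300x - 1045. Since g(x) = h(x - 10) where h(x) = x^3 - 45, and h is irreducible over Q (because 45 is not a perfect cube, so h has no rational root, and a monic cubic with no rational root is irreducible), g is also irreducible (irreducibility is preserved under the substitution x → x - 10). Hence m_α(x) = x^3 - 30x^2 + 300x - 1045.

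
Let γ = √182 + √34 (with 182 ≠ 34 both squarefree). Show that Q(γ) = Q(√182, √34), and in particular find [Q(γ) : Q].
[Q(γ) : Q] = 4 (equivalently, Q(γ) = Q(√182, √34))

Obviously Q(γ) ⊆ Q(√182, √34), and [Q(√182, √34):Q] = 4 (since 182, 34 are distinct squarefree integers > 1 with 6188 not a perfect square). To show equality we compute the minimal polynomial of γ. From γ = √182 + √34: γ^2 = 182 + 2√(6188) + 34 = 216 + 2√(6188), so γ^2 - 216 = 2√(6188); squaring, (γ^2 - 216)^2 = 4·6188, i.e. γ^4 - 432γ^2 + 46656 - 24752 = 0, i.e. γ^4 - 432γ^2 + 21904 = 0. So γ is a root of x^4 - 432x^2 + 21904. This polynomial is irreducible over Q: it has no rational root (each ±√182 ± √34 is irrational), and any factorization into two quadratics over Q would force √(6188) ∈ Q (pairing opposite roots) or √182, √34 ∈ Q (other pairings), all impossible. Hence [Q(γ):Q] = 4 = [Q(√182, √34):Q], so Q(γ) = Q(√182, √34).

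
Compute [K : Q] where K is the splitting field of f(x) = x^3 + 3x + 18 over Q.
[K : Q] = 6

By the rational root test, any rational root of the monic integer polynomial f(x) = x^3 + 3x + 18 must be an integer dividing the constant term 18, i.e. one of ±{1, 2, 3, 6, 9, 18}. Evaluating: f(1) = 22, f(-1) = 14, f(2) = 32, f(-2) = 4, f(3) = 54, f(-3) = -18, f(6) = 252, f(-6) = -216, f(9) = 774, f(-9) = -738, f(18) = 5904, f(-18) = -5868; none is 0, so f has no rational root and is therefore irreducible over Q (a cubic with no linear factor over a field is irreducible). For an irreducible cubic, the Galois group is A_3 or S_3 according as the discriminant disc(f) = -4a^3 - 27b^2 = -4·(3)^3 - 27·(18)^2 = -8856 is or is not a square in Q. Here disc(f) = -8856 is not a perfect square in Q, so the Galois group of f over Q is not contained in A_3 and must be all of S_3. The splitting field has degree |S_3| = 6 over Q, so [K : Q] = 6.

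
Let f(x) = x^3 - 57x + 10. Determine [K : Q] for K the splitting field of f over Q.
[K : Q] = 6

By the rational root test, any rational root of the monic integer polynomial f(x) = x^3 - 57x + 10 must be an integer dividing the constant term 10, i.e. one of ±{1, 2, 5, 10}. Evaluating: f(1) = -46, f(-1) = 66, f(2) = -96, f(-2) = 116, f(5) = -150, f(-5) = 170, f(10) = 440, f(-10) = -420; none is 0, so f has no rational root and is therefore irreducible over Q (a cubic with no linear factor over a field is irreducible). For an irreducible cubic, the Galois group is A_3 or S_3 according as the discriminant disc(f) = -4a^3 - 27b^2 = -4·(-57)^3 - 27·(10)^2 = 738072 is or is not a square in Q. Here disc(f) = 738072 is not a perfect square in Q, so the Galois group of f over Q is not contained in A_3 and must be all of S_3. The splitting field has degree |S_3| = 6 over Q, so [K : Q] = 6.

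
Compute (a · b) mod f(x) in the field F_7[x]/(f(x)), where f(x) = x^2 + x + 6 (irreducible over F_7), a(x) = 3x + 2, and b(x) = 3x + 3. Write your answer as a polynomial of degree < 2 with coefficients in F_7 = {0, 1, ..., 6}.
a · b ≡ 6x + 1 (mod f(x))

Multiply in F_7[x]: a(x)·b(x) = (3x + 2)·(3x + 3) = 2x^2 + x + 6. This has degree ≥ 2, so divide by f(x) over F_7: 2x^2 + x + 6 = (2)·(x^2 + x + 6) + (6x + 1). Hence a·b ≡ 6x + 1 (mod f). (F_7[x]/(f) is a field with 7^2 = 49 elements since f is irreducible of degree 2.)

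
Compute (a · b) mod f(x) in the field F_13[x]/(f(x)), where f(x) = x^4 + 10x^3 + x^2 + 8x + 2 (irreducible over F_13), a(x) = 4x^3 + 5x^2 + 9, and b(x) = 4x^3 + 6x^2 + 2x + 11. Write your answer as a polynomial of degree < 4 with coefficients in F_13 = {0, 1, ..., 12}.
a · b ≡ 10x^3 + 5x^2 + 11x + 10 (mod f(x))

Multiply in F_13[x]: a(x)·b(x) = (4x^3 + 5x^2 + 9)·(4x^3 + 6x^2 + 2x + 11) = 3x^6 + 5x^5 + 12x^4 + 12x^3 + 5x^2 + 5x + 8. This has degree ≥ 4, so divide by f(x) over F_13: 3x^6 + 5x^5 + 12x^4 + 12x^3 + 5x^2 + 5x + 8 = (3x^2 + x + 12)·(x^4 + 10x^3 + x^2 + 8x + 2) + (10x^3 + 5x^2 + 11x + 10). Hence a·b ≡ 10x^3 + 5x^2 + 11x + 10 (mod f). (F_13[x]/(f) is a field with 13^4 = 28561 elements since f is irreducible of degree 4.)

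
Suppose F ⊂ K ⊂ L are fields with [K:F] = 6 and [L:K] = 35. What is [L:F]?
[L:F] = 210

The tower law says that for any tower of field extensions F ⊂ K ⊂ L with finite degrees, [L:F] = [L:K] · [K:F]. Here this gives [L:F] = 35 · 6 = 210.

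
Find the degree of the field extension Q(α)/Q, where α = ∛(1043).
[Q(α):Q] = 3

The minimal polynomial of α is x^3 - 1043, irreducible over Q since 1043 is not a perfect cube (so x^3 - 1043 has no rational root). Hence [Q(α):Q] = deg(m_α) = 3.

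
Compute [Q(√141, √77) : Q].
[Q(√141, √77) : Q] = 4

[Q(√141):Q] = 2 (min poly x^2 - 141, irreducible since 141 is squarefree > 1). For the top step, suppose √77 ∈ Q(√141), say √77 = c + d√141 with c, d ∈ Q. Squaring: 77 = c^2 + 141d^2 + 2cd√141. Since √141 ∉ Q this forces 2cd = 0. If d = 0 then √77 = c ∈ Q, contradicting 77 squarefree > 1. If c = 0 then 77 = 141d^2, so 141·77 = (141d)^2 is a perfect square in Q — but 141·77 = 10857 is not a perfect square (since 141 and 77 are distinct squarefree integers). Contradiction. Hence √77 ∉ Q(√141), so x^2 - 77 stays irreducible over Q(√141) and [Q(√141, √77) : Q(√141)] = 2. By the tower law, [Q(√141, √77) : Q] = 2 · 2 = 4.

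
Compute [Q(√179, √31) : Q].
[Q(√179, √31) : Q] = 4

[Q(√179):Q] = 2 (min poly x^2 - 179, irreducible since 179 is squarefree > 1). For the top step, suppose √31 ∈ Q(√179), say √31 = c + d√179 with c, d ∈ Q. Squaring: 31 = c^2 + 179d^2 + 2cd√179. Since √179 ∉ Q this forces 2cd = 0. If d = 0 then √31 = c ∈ Q, contradicting 31 squarefree > 1. If c = 0 then 31 = 179d^2, so 179·31 = (179d)^2 is a perfect square in Q — but 179·31 = 5549 is not a perfect square (since 179 and 31 are distinct squarefree integers). Contradiction. Hence √31 ∉ Q(√179), so x^2 - 31 stays irreducible over Q(√179) and [Q(√179, √31) : Q(√179)] = 2. By the tower law, [Q(√179, √31) : Q] = 2 · 2 = 4.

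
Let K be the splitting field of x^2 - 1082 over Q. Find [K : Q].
[K : Q] = 2

f(x) = x^2 - 1082 factors as (x - √1082)(x + √1082). The splitting field is K = Q(√1082). Since 1082 is squarefree and > 1, it is not a perfect square, so x^2 - 1082 is irreducible over Q and [Q(√1082) : Q] = 2. Hence [K : Q] = 2.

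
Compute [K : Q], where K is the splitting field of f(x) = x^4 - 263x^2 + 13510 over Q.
[K : Q] = 4

Solving the quadratic in x^2: x^2 = (263 ± √(263^2 - 4·13510))/2 = (263 ± √15129)/2 = (263 ± 123)/2, giving x^2 = 193 or x^2 = 70. So f(x) = (x^2 - 193)(x^2 - 70) and the roots of f are ±√193, ±√70. Hence the splitting field is K = Q(√193, √70). Since 193 and 70 are distinct squarefree integers > 1, their product 13510 is not a perfect square, so √70 ∉ Q(√193). By the tower law [K:Q] = [Q(√193,√70):Q(√193)] · [Q(√193):Q] = 2 · 2 = 4.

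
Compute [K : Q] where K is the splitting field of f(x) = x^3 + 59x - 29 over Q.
[K : Q] = 6

By the rational root test, any rational root of the monic integer polynomial f(x) = x^3 + 59x - 29 must be an integer dividing the constant term -29, i.e. one of ±{1, 29}. Evaluating: f(1) = 31, f(-1) = -89, f(29) = 26071, f(-29) = -26129; none is 0, so f has no rational root and is therefore irreducible over Q (a cubic with no linear factor over a field is irreducible). For an irreducible cubic, the Galois group is A_3 or S_3 according as the discriminant disc(f) = -4a^3 - 27b^2 = -4·(59)^3 - 27·(-29)^2 = -844223 is or is not a square in Q. Here disc(f) = -844223 is not a perfect square in Q, so the Galois group of f over Q is not contained in A_3 and must be all of S_3. The splitting field has degree |S_3| = 6 over Q, so [K : Q] = 6.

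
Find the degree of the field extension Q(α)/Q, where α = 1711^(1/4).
[Q(α):Q] = 4

α is a root of x^4 - 1711. By Eisenstein's criterion at the prime p = 29 (which divides the constant term 1711 but p^2 = 841 does not, since 1711 is squarefree), x^4 - 1711 is irreducible over Q. Hence [Q(α):Q] = 4.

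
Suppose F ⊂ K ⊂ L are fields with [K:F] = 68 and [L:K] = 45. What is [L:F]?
[L:F] = 3060

The tower law says that for any tower of field extensions F ⊂ K ⊂ L with finite degrees, [L:F] = [L:K] · [K:F]. Here this gives [L:F] = 45 · 68 = 3060.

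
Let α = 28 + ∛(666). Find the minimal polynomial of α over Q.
m_α(x) = x^3 - 84x^2 + 2352x - 22618

Set β = α - 28 = ∛(666), so β^3 = 666. Then (α - 28)^3 - 666 = 0, i.e. α is a root of g(x) = (x - 28)^3 - 666 = x^3 - 84x^2 + 2352x - 22618. Since g(x) = h(x - 28) where h(x) = x^3 - 666, and h is irreducible over Q (because 666 is not a perfect cube, so h has no rational root, and a monic cubic with no rational root is irreducible), g is also irreducible (irreducibility is preserved under the substitution x → x - 28). Hence m_α(x) = x^3 - 84x^2 + 2352x - 22618.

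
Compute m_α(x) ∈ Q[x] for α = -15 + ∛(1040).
m_α(x) = x^3 + 45x^2 + 675x + 2335

Set β = α + 15 = ∛(1040), so β^3 = 1040. Then (α + 15)^3 - 1040 = 0, i.e. α is a root of g(x) = (x + 15)^3 - 1040 = x^3 + 45x^2 + 675x + 2335. Since g(x) = h(x + 15) where h(x) = x^3 - 1040, and h is irreducible over Q (because 1040 is not a perfect cube, so h has no rational root, and a monic cubic with no rational root is irreducible), g is also irreducible (irreducibility is preserved under the substitution x → x + 15). Hence m_α(x) = x^3 + 45x^2 + 675x + 2335.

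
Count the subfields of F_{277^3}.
F_{277^3} has 2 subfields

The subfields of F_{p^n} are exactly the fields F_{p^d} for d | n (each is the fixed field of the unique index-d subgroup of Gal(F_{p^n}/F_p) ≅ Z/nZ). The divisors of n = 3 are {1, 3}, giving 2 subfields: F_{277^1}, F_{277^3}.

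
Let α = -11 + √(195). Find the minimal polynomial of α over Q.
m_α(x) = x^2 + 22x - 74

From α + 11 = √(195), squaring gives (α + 11)^2 = 195, i.e. α^2 + 22α + 121 = 195, so α^2 + 22α - 74 = 0. The discriminant of x^2 + 22x - 74 is (22)^2 - 4·(-74) = 484 + 296 = 780, and 4·(195) is not a perfect square in Q since 195 is squarefree and ≠ 1. Hence x^2 + 22x - 74 is irreducible over Q and is the minimal polynomial of α.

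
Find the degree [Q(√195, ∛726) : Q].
[Q(√195, ∛726) : Q] = 6

Let L = Q(√195, ∛726). Since Q(√195) ⊂ L and [Q(√195):Q] = 2, the tower law gives 2 | [L:Q]. Likewise Q(∛726) ⊂ L with [Q(∛726):Q] = 3 (because 726 is not a perfect cube), so 3 | [L:Q]. As gcd(2,3) = 1, [L:Q] is divisible by 6. Conversely L is generated over Q by √195 and ∛726, so [L:Q] ≤ 2·3 = 6. Therefore [Q(√195, ∛726) : Q] = 6.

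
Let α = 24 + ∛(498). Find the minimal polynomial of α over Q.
m_α(x) = x^3 - 72x^2 + 1728x - 14322

Set β = α - 24 = ∛(498), so β^3 = 498. Then (α - 24)^3 - 498 = 0, i.e. α is a root of g(x) = (x - 24)^3 - 498 = x^3 - 72x^2 + 1728x - 14322. Since g(x) = h(x - 24) where h(x) = x^3 - 498, and h is irreducible over Q (because 498 is not a perfect cube, so h has no rational root, and a monic cubic with no rational root is irreducible), g is also irreducible (irreducibility is preserved under the substitution x → x - 24). Hence m_α(x) = x^3 - 72x^2 + 1728x - 14322.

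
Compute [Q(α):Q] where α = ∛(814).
[Q(α):Q] = 3

The minimal polynomial of α is x^3 - 814, irreducible over Q since 814 is not a perfect cube (so x^3 - 814 has no rational root). Hence [Q(α):Q] = deg(m_α) = 3.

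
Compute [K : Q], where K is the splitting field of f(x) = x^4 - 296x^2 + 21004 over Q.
[K : Q] = 4

Solving the quadratic in x^2: x^2 = (296 ± √(296^2 - 4·21004))/2 = (296 ± √3600)/2 = (296 ± 60)/2, giving x^2 = 178 or x^2 = 118. So f(x) = (x^2 - 178)(x^2 - 118) and the roots of f are ±√178, ±√118. Hence the splitting field is K = Q(√178, √118). Since 178 and 118 are distinct squarefree integers > 1, their product 21004 is not a perfect square, so √118 ∉ Q(√178). By the tower law [K:Q] = [Q(√178,√118):Q(√178)] · [Q(√178):Q] = 2 · 2 = 4.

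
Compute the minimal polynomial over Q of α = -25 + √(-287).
m_α(x) = x^2 + 50x + 912

From α + 25 = √(-287), squaring gives (α + 25)^2 = -287, i.e. α^2 + 50α + 625 = -287, so α^2 + 50α + 912 = 0. The discriminant of x^2 + 50x + 912 is (50)^2 - 4·(912) = 2500 - 3648 = -1148, and 4·(-287) is not a perfect square in Q since -287 is squarefree and ≠ 1. Hence x^2 + 50x + 912 is irreducible over Q and is the minimal polynomial of α.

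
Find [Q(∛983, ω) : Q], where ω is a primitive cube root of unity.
[Q(∛983, ω) : Q] = 6

[Q(∛983):Q] = 3 (min poly x^3 - 983, irreducible since 983 is not a perfect cube). [Q(ω):Q] = 2 (min poly x^2 + x + 1). Since Q(∛983) ⊂ R and ω ∉ R, we have ω ∉ Q(∛983), so x^2 + x + 1 remains irreducible over Q(∛983) and [Q(∛983, ω) : Q(∛983)] = 2. By the tower law, [Q(∛983, ω) : Q] = 3 · 2 = 6. (In fact Q(∛983, ω) is the splitting field of x^3 - 983 over Q.)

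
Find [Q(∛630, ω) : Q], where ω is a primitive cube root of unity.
[Q(∛630, ω) : Q] = 6

[Q(∛630):Q] = 3 (min poly x^3 - 630, irreducible since 630 is not a perfect cube). [Q(ω):Q] = 2 (min poly x^2 + x + 1). Since Q(∛630) ⊂ R and ω ∉ R, we have ω ∉ Q(∛630), so x^2 + x + 1 remains irreducible over Q(∛630) and [Q(∛630, ω) : Q(∛630)] = 2. By the tower law, [Q(∛630, ω) : Q] = 3 · 2 = 6. (In fact Q(∛630, ω) is the splitting field of x^3 - 630 over Q.)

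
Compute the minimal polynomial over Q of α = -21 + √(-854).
m_α(x) = x^2 + 42x + 1295

From α + 21 = √(-854), squaring gives (α + 21)^2 = -854, i.e. α^2 + 42α + 441 = -854, so α^2 + 42α + 1295 = 0. The discriminant of x^2 + 42x + 1295 is (42)^2 - 4·(1295) = 1764 - 5180 = -3416, and 4·(-854) is not a perfect square in Q since -854 is squarefree and ≠ 1. Hence x^2 + 42x + 1295 is irreducible over Q and is the minimal polynomial of α.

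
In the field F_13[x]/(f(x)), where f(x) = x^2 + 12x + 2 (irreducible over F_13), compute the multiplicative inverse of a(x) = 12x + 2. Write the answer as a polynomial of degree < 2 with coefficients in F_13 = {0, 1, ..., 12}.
a(x)^(-1) ≡ 10x + 10 (mod f(x))

Since f is irreducible over F_13, F_13[x]/(f) is a field and a(x) ≠ 0 has an inverse. Apply the extended Euclidean algorithm to f(x) and a(x) in F_13[x]: f(x) = (12x + 12)·a(x) + (4). The last nonzero remainder is the constant 4 = gcd(f, a) in F_13. Back-substituting through the division chain expresses 4 = s(x)·a(x) + t(x)·f(x) with s(x) ≡ x + 1 (mod f), so (x + 1)·a(x) ≡ 4 (mod f). Multiplying by 4^(-1) ≡ 10 in F_13 gives a(x)^(-1) ≡ 10·(x + 1) ≡ 10x + 10 (mod f). Check: (12x + 2)·(10x + 10) = 3x^2 + 10x + 7 ≡ 1 (mod x^2 + 12x + 2).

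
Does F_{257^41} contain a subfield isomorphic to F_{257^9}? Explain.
No: F_{257^9} is not a subfield of F_{257^41}

F_{p^m} embeds in F_{p^n} iff m | n. Here 9 ∤ 41 (since 41 = 4·9 + 5 with remainder 5 ≠ 0), so F_{257^9} is not a subfield of F_{257^41}. Equivalently: if it were, the tower law would give 9 = [F_{257^9}:F_257] dividing [F_{257^41}:F_257] = 41, contradiction.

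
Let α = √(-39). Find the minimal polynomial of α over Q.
m_α(x) = x^2 + 39

α satisfies α^2 + 39 = 0, so x^2 + 39 annihilates α. Since d = -39 is squarefree and ≠ 1, it is not a perfect square in Q, so x^2 + 39 has no rational root and is therefore irreducible over Q (a degree-2 polynomial over a field is irreducible iff it has no root). Hence m_α(x) = x^2 + 39.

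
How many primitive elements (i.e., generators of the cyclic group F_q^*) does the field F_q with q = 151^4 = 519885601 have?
There are φ(519885600) = 121098240 primitive elements

F_q^* is cyclic of order q - 1 = 519885600. A cyclic group of order m has exactly φ(m) generators. Here m = 519885600 = 2^5 · 3 · 5^2 · 13 · 19 · 877, so the number of primitive elements is φ(519885600) = 121098240.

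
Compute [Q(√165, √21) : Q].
[Q(√165, √21) : Q] = 4

[Q(√165):Q] = 2 (min poly x^2 - 165, irreducible since 165 is squarefree > 1). For the top step, suppose √21 ∈ Q(√165), say √21 = c + d√165 with c, d ∈ Q. Squaring: 21 = c^2 + 165d^2 + 2cd√165. Since √165 ∉ Q this forces 2cd = 0. If d = 0 then √21 = c ∈ Q, contradicting 21 squarefree > 1. If c = 0 then 21 = 165d^2, so 165·21 = (165d)^2 is a perfect square in Q — but 165·21 = 3465 is not a perfect square (since 165 and 21 are distinct squarefree integers). Contradiction. Hence √21 ∉ Q(√165), so x^2 - 21 stays irreducible over Q(√165) and [Q(√165, √21) : Q(√165)] = 2. By the tower law, [Q(√165, √21) : Q] = 2 · 2 = 4.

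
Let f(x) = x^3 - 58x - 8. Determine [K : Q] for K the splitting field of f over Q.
[K : Q] = 6

By the rational root test, any rational root of the monic integer polynomial f(x) = x^3 - 58x - 8 must be an integer dividing the constant term -8, i.e. one of ±{1, 2, 4, 8}. Evaluating: f(1) = -65, f(-1) = 49, f(2) = -116, f(-2) = 100, f(4) = -176, f(-4) = 160, f(8) = 40, f(-8) = -56; none is 0, so f has no rational root and is therefore irreducible over Q (a cubic with no linear factor over a field is irreducible). For an irreducible cubic, the Galois group is A_3 or S_3 according as the discriminant disc(f) = -4a^3 - 27b^2 = -4·(-58)^3 - 27·(-8)^2 = 778720 is or is not a square in Q. Here disc(f) = 778720 is not a perfect square in Q, so the Galois group of f over Q is not contained in A_3 and must be all of S_3. The splitting field has degree |S_3| = 6 over Q, so [K : Q] = 6.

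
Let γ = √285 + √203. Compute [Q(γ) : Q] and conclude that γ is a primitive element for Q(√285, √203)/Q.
[Q(γ) : Q] = 4 (equivalently, Q(γ) = Q(√285, √203))

Obviously Q(γ) ⊆ Q(√285, √203), and [Q(√285, √203):Q] = 4 (since 285, 203 are distinct squarefree integers > 1 with 57855 not a perfect square). To show equality we compute the minimal polynomial of γ. From γ = √285 + √203: γ^2 = 285 + 2√(57855) + 203 = 488 + 2√(57855), so γ^2 - 488 = 2√(57855); squaring, (γ^2 - 488)^2 = 4·57855, i.e. γ^4 - 976γ^2 + 238144 - 231420 = 0, i.e. γ^4 - 976γ^2 + 6724 = 0. So γ is a root of x^4 - 976x^2 + 6724. This polynomial is irreducible over Q: it has no rational root (each ±√285 ± √203 is irrational), and any factorization into two quadratics over Q would force √(57855) ∈ Q (pairing opposite roots) or √285, √203 ∈ Q (other pairings), all impossible. Hence [Q(γ):Q] = 4 = [Q(√285, √203):Q], so Q(γ) = Q(√285, √203).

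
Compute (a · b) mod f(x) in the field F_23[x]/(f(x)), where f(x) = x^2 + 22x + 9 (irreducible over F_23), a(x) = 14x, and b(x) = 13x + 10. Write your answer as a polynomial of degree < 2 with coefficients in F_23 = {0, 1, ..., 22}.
a · b ≡ 18 (mod f(x))

Multiply in F_23[x]: a(x)·b(x) = (14x)·(13x + 10) = 21x^2 + 2x. This has degree ≥ 2, so divide by f(x) over F_23: 21x^2 + 2x = (21)·(x^2 + 22x + 9) + (18). Hence a·b ≡ 18 (mod f). (F_23[x]/(f) is a field with 23^2 = 529 elements since f is irreducible of degree 2.)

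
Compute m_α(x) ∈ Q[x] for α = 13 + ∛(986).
m_α(x) = x^3 - 39x^2 + 507x - 3183

Set β = α - 13 = ∛(986), so β^3 = 986. Then (α - 13)^3 - 986 = 0, i.e. α is a root of g(x) = (x - 13)^3 - 986 = x^3 - 39x^2 + 507x - 3183. Since g(x) = h(x - 13) where h(x) = x^3 - 986, and h is irreducible over Q (because 986 is not a perfect cube, so h has no rational root, and a monic cubic with no rational root is irreducible), g is also irreducible (irreducibility is preserved under the substitution x → x - 13). Hence m_α(x) = x^3 - 39x^2 + 507x - 3183.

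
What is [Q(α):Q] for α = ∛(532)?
[Q(α):Q] = 3

The minimal polynomial of α is x^3 - 532, irreducible over Q since 532 is not a perfect cube (so x^3 - 532 has no rational root). Hence [Q(α):Q] = deg(m_α) = 3.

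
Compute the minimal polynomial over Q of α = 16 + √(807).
m_α(x) = x^2 - 32x - 551

From α - 16 = √(807), squaring gives (α - 16)^2 = 807, i.e. α^2 - 32α + 256 = 807, so α^2 - 32α - 551 = 0. The discriminant of x^2 - 32x - 551 is (-32)^2 - 4·(-551) = 1024 + 2204 = 3228, and 4·(807) is not a perfect square in Q since 807 is squarefree and ≠ 1. Hence x^2 - 32x - 551 is irreducible over Q and is the minimal polynomial of α.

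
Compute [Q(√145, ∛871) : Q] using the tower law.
[Q(√145, ∛871) : Q] = 6

Let L = Q(√145, ∛871). Since Q(√145) ⊂ L and [Q(√145):Q] = 2, the tower law gives 2 | [L:Q]. Likewise Q(∛871) ⊂ L with [Q(∛871):Q] = 3 (because 871 is not a perfect cube), so 3 | [L:Q]. As gcd(2,3) = 1, [L:Q] is divisible by 6. Conversely L is generated over Q by √145 and ∛871, so [L:Q] ≤ 2·3 = 6. Therefore [Q(√145, ∛871) : Q] = 6.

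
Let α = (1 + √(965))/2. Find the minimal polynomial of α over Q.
m_α(x) = x^2 - x - 241

From 2α - 1 = √(965), squaring gives (2α - 1)^2 = 965, i.e. 4α^2 - 4α + 1 = 965, so α^2 - α + (1 - 965)/4 = 0. Since 965 ≡ 1 (mod 4), (1 - 965)/4 = -241 ∈ Z. The polynomial x^2 - x - 241 has discriminant 1 - 4·(-241) = 965, which is not a perfect square in Q (d = 965 is squarefree and ≠ 1), so x^2 - x - 241 is irreducible over Q. It is the minimal polynomial of α.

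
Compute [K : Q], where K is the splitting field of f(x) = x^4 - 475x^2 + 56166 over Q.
[K : Q] = 4

Solving the quadratic in x^2: x^2 = (475 ± √(475^2 - 4·56166))/2 = (475 ± √961)/2 = (475 ± 31)/2, giving x^2 = 222 or x^2 = 253. So f(x) = (x^2 - 222)(x^2 - 253) and the roots of f are ±√222, ±√253. Hence the splitting field is K = Q(√222, √253). Since 222 and 253 are distinct squarefree integers > 1, their product 56166 is not a perfect square, so √253 ∉ Q(√222). By the tower law [K:Q] = [Q(√222,√253):Q(√222)] · [Q(√222):Q] = 2 · 2 = 4.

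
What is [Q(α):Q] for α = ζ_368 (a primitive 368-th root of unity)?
[Q(α):Q] = 176

The minimal polynomial of ζ_368 over Q is the 368-th cyclotomic polynomial Φ_368(x), which is irreducible over Q and has degree φ(368) = 176. Hence [Q(α):Q] = φ(368) = 176.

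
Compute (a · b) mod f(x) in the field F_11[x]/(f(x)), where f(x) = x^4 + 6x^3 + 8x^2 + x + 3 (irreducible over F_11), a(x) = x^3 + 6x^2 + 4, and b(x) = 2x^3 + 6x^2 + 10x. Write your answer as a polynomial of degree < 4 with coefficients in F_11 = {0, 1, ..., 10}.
a · b ≡ 10x^3 + 5x^2 + 6x + 7 (mod f(x))

Multiply in F_11[x]: a(x)·b(x) = (x^3 + 6x^2 + 4)·(2x^3 + 6x^2 + 10x) = 2x^6 + 7x^5 + 2x^4 + 2x^3 + 2x^2 + 7x. This has degree ≥ 4, so divide by f(x) over F_11: 2x^6 + 7x^5 + 2x^4 + 2x^3 + 2x^2 + 7x = (2x^2 + 6x + 5)·(x^4 + 6x^3 + 8x^2 + x + 3) + (10x^3 + 5x^2 + 6x + 7). Hence a·b ≡ 10x^3 + 5x^2 + 6x + 7 (mod f). (F_11[x]/(f) is a field with 11^4 = 14641 elements since f is irreducible of degree 4.)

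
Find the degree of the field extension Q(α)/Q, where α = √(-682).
[Q(α):Q] = 2

[Q(α):Q] equals the degree of the minimal polynomial of α. Here α^2 = -682 and x^2 + 682 is irreducible (d = -682 is squarefree, ≠ 1, hence not a square), so deg(m_α) = 2. Thus [Q(α):Q] = 2.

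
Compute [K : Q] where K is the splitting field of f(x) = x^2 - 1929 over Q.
[K : Q] = 2

f(x) = x^2 - 1929 factors as (x - √1929)(x + √1929). The splitting field is K = Q(√1929). Since 1929 is squarefree and > 1, it is not a perfect square, so x^2 - 1929 is irreducible over Q and [Q(√1929) : Q] = 2. Hence [K : Q] = 2.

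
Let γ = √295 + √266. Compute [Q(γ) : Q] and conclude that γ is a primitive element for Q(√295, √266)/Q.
[Q(γ) : Q] = 4 (equivalently, Q(γ) = Q(√295, √266))

Obviously Q(γ) ⊆ Q(√295, √266), and [Q(√295, √266):Q] = 4 (since 295, 266 are distinct squarefree integers > 1 with 78470 not a perfect square). To show equality we compute the minimal polynomial of γ. From γ = √295 + √266: γ^2 = 295 + 2√(78470) + 266 = 561 + 2√(78470), so γ^2 - 561 = 2√(78470); squaring, (γ^2 - 561)^2 = 4·78470, i.e. γ^4 - 1122γ^2 + 314721 - 313880 = 0, i.e. γ^4 - 1122γ^2 + 841 = 0. So γ is a root of x^4 - 1122x^2 + 841. This polynomial is irreducible over Q: it has no rational root (each ±√295 ± √266 is irrational), and any factorization into two quadratics over Q would force √(78470) ∈ Q (pairing opposite roots) or √295, √266 ∈ Q (other pairings), all impossible. Hence [Q(γ):Q] = 4 = [Q(√295, √266):Q], so Q(γ) = Q(√295, √266).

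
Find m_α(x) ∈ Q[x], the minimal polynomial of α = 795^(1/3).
m_α(x) = x^3 - 795

α satisfies α^3 = 795, so x^3 - 795 annihilates α. By the rational root test, a rational root p/q (in lowest terms) of x^3 - 795 would satisfy p^3 = 795 q^3, forcing q = 1 and p^3 = 795; but 795 is not a perfect cube, contradiction. A monic cubic over Q with no rational root is irreducible (any nontrivial factorization would include a linear factor). Hence x^3 - 795 is the minimal polynomial of α, and in particular [Q(α):Q] = 3.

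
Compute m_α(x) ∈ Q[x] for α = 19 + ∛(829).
m_α(x) = x^3 - 57x^2 + 1083x - 7688

Set β = α - 19 = ∛(829), so β^3 = 829. Then (α - 19)^3 - 829 = 0, i.e. α is a root of g(x) = (x - 19)^3 - 829 = x^3 - 57x^2 + 1083x - 7688. Since g(x) = h(x - 19) where h(x) = x^3 - 829, and h is irreducible over Q (because 829 is not a perfect cube, so h has no rational root, and a monic cubic with no rational root is irreducible), g is also irreducible (irreducibility is preserved under the substitution x → x - 19). Hence m_α(x) = x^3 - 57x^2 + 1083x - 7688.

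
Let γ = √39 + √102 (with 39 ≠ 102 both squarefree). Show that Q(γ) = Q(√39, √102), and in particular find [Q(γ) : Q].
[Q(γ) : Q] = 4 (equivalently, Q(γ) = Q(√39, √102))

Obviously Q(γ) ⊆ Q(√39, √102), and [Q(√39, √102):Q] = 4 (since 39, 102 are distinct squarefree integers > 1 with 3978 not a perfect square). To show equality we compute the minimal polynomial of γ. From γ = √39 + √102: γ^2 = 39 + 2√(3978) + 102 = 141 + 2√(3978), so γ^2 - 141 = 2√(3978); squaring, (γ^2 - 141)^2 = 4·3978, i.e. γ^4 - 282γ^2 + 19881 - 15912 = 0, i.e. γ^4 - 282γ^2 + 3969 = 0. So γ is a root of x^4 - 282x^2 + 3969. This polynomial is irreducible over Q: it has no rational root (each ±√39 ± √102 is irrational), and any factorization into two quadratics over Q would force √(3978) ∈ Q (pairing opposite roots) or √39, √102 ∈ Q (other pairings), all impossible. Hence [Q(γ):Q] = 4 = [Q(√39, √102):Q], so Q(γ) = Q(√39, √102).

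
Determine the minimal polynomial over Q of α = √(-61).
m_α(x) = x^2 + 61

α satisfies α^2 + 61 = 0, so x^2 + 61 annihilates α. Since d = -61 is squarefree and ≠ 1, it is not a perfect square in Q, so x^2 + 61 has no rational root and is therefore irreducible over Q (a degree-2 polynomial over a field is irreducible iff it has no root). Hence m_α(x) = x^2 + 61.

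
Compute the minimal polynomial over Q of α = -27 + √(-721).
m_α(x) = x^2 + 54x + 1450

From α + 27 = √(-721), squaring gives (α + 27)^2 = -721, i.e. α^2 + 54α + 729 = -721, so α^2 + 54α + 1450 = 0. The discriminant of x^2 + 54x + 1450 is (54)^2 - 4·(1450) = 2916 - 5800 = -2884, and 4·(-721) is not a perfect square in Q since -721 is squarefree and ≠ 1. Hence x^2 + 54x + 1450 is irreducible over Q and is the minimal polynomial of α.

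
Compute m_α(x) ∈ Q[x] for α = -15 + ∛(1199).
m_α(x) = x^3 + 45x^2 + 675x + 2176

Set β = α + 15 = ∛(1199), so β^3 = 1199. Then (α + 15)^3 - 1199 = 0, i.e. α is a root of g(x) = (x + 15)^3 - 1199 = x^3 + 45x^2 + 675x + 2176. Since g(x) = h(x + 15) where h(x) = x^3 - 1199, and h is irreducible over Q (because 1199 is not a perfect cube, so h has no rational root, and a monic cubic with no rational root is irreducible), g is also irreducible (irreducibility is preserved under the substitution x → x + 15). Hence m_α(x) = x^3 + 45x^2 + 675x + 2176.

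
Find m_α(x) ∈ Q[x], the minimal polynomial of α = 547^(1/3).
m_α(x) = x^3 - 547

α satisfies α^3 = 547, so x^3 - 547 annihilates α. By the rational root test, a rational root p/q (in lowest terms) of x^3 - 547 would satisfy p^3 = 547 q^3, forcing q = 1 and p^3 = 547; but 547 is not a perfect cube, contradiction. A monic cubic over Q with no rational root is irreducible (any nontrivial factorization would include a linear factor). Hence x^3 - 547 is the minimal polynomial of α, and in particular [Q(α):Q] = 3.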